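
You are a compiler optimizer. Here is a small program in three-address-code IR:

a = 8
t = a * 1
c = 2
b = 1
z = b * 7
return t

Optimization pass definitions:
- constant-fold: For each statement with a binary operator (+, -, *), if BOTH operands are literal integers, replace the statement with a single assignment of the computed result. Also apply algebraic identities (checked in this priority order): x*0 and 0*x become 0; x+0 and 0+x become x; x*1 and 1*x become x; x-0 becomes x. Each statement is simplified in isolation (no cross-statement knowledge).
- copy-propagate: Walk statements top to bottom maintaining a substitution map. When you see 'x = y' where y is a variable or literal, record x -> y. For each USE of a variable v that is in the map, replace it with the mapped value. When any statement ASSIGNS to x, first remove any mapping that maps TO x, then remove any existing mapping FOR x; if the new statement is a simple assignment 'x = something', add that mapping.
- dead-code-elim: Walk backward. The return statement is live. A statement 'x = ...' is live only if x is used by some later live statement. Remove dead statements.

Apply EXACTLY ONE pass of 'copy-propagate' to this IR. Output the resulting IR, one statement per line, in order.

Answer: a = 8
t = 8 * 1
c = 2
b = 1
z = 1 * 7
return t

Derivation:
Applying copy-propagate statement-by-statement:
  [1] a = 8  (unchanged)
  [2] t = a * 1  -> t = 8 * 1
  [3] c = 2  (unchanged)
  [4] b = 1  (unchanged)
  [5] z = b * 7  -> z = 1 * 7
  [6] return t  (unchanged)
Result (6 stmts):
  a = 8
  t = 8 * 1
  c = 2
  b = 1
  z = 1 * 7
  return t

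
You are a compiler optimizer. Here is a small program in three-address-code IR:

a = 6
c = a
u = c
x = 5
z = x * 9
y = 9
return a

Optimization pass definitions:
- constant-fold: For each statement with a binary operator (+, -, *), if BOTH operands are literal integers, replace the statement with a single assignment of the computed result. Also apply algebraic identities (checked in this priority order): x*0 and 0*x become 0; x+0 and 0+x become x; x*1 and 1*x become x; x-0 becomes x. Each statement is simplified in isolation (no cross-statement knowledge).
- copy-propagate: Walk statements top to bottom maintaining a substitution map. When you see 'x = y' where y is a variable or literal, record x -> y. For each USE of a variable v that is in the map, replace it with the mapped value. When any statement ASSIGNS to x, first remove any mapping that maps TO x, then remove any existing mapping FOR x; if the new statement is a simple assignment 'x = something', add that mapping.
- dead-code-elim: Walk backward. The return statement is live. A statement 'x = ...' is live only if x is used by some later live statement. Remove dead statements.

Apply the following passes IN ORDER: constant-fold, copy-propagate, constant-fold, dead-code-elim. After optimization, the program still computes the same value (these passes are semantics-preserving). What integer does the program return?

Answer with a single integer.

Initial IR:
  a = 6
  c = a
  u = c
  x = 5
  z = x * 9
  y = 9
  return a
After constant-fold (7 stmts):
  a = 6
  c = a
  u = c
  x = 5
  z = x * 9
  y = 9
  return a
After copy-propagate (7 stmts):
  a = 6
  c = 6
  u = 6
  x = 5
  z = 5 * 9
  y = 9
  return 6
After constant-fold (7 stmts):
  a = 6
  c = 6
  u = 6
  x = 5
  z = 45
  y = 9
  return 6
After dead-code-elim (1 stmts):
  return 6
Evaluate:
  a = 6  =>  a = 6
  c = a  =>  c = 6
  u = c  =>  u = 6
  x = 5  =>  x = 5
  z = x * 9  =>  z = 45
  y = 9  =>  y = 9
  return a = 6

Answer: 6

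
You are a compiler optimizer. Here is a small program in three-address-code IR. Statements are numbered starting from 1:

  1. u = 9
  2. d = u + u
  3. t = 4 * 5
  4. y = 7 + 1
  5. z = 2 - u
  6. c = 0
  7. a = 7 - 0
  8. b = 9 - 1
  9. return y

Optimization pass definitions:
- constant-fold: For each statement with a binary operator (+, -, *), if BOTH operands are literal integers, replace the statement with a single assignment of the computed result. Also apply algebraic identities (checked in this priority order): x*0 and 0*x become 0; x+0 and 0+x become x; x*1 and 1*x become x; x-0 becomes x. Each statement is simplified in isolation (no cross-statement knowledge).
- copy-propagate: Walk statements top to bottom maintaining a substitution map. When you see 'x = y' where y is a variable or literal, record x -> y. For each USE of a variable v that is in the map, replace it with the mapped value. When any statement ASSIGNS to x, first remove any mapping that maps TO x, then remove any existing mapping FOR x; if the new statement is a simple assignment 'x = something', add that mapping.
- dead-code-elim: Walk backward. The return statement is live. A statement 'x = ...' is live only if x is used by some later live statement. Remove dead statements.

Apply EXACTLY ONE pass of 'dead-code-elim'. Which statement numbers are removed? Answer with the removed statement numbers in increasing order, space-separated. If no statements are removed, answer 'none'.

Backward liveness scan:
Stmt 1 'u = 9': DEAD (u not in live set [])
Stmt 2 'd = u + u': DEAD (d not in live set [])
Stmt 3 't = 4 * 5': DEAD (t not in live set [])
Stmt 4 'y = 7 + 1': KEEP (y is live); live-in = []
Stmt 5 'z = 2 - u': DEAD (z not in live set ['y'])
Stmt 6 'c = 0': DEAD (c not in live set ['y'])
Stmt 7 'a = 7 - 0': DEAD (a not in live set ['y'])
Stmt 8 'b = 9 - 1': DEAD (b not in live set ['y'])
Stmt 9 'return y': KEEP (return); live-in = ['y']
Removed statement numbers: [1, 2, 3, 5, 6, 7, 8]
Surviving IR:
  y = 7 + 1
  return y

Answer: 1 2 3 5 6 7 8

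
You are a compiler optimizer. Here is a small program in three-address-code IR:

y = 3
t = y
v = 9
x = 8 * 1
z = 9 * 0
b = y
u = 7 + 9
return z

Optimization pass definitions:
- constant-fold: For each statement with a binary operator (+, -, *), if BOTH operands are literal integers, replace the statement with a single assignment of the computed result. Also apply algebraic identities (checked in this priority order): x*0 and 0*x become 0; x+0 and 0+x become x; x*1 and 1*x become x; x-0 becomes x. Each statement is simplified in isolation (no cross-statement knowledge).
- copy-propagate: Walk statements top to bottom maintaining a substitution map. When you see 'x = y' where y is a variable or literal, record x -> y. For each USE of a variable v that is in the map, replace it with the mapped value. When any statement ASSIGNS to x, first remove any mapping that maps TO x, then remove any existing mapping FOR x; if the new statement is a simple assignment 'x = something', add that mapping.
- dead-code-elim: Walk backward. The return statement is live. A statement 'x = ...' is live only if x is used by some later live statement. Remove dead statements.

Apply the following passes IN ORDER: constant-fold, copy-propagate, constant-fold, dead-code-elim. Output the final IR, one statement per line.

Initial IR:
  y = 3
  t = y
  v = 9
  x = 8 * 1
  z = 9 * 0
  b = y
  u = 7 + 9
  return z
After constant-fold (8 stmts):
  y = 3
  t = y
  v = 9
  x = 8
  z = 0
  b = y
  u = 16
  return z
After copy-propagate (8 stmts):
  y = 3
  t = 3
  v = 9
  x = 8
  z = 0
  b = 3
  u = 16
  return 0
After constant-fold (8 stmts):
  y = 3
  t = 3
  v = 9
  x = 8
  z = 0
  b = 3
  u = 16
  return 0
After dead-code-elim (1 stmts):
  return 0

Answer: return 0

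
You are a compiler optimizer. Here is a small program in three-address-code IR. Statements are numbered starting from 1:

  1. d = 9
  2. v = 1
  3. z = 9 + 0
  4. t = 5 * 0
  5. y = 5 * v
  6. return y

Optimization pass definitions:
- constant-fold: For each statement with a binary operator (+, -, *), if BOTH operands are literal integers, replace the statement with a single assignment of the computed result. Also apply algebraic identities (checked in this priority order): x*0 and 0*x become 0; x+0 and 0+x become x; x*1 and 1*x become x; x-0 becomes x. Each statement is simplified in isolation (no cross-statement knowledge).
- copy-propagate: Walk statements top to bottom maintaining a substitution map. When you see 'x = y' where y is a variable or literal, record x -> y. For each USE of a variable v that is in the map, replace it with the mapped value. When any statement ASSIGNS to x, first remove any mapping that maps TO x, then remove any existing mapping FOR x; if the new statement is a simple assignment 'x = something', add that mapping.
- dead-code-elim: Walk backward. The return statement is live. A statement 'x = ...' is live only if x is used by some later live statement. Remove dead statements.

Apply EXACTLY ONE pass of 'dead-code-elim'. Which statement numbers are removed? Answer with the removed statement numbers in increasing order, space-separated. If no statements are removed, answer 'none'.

Backward liveness scan:
Stmt 1 'd = 9': DEAD (d not in live set [])
Stmt 2 'v = 1': KEEP (v is live); live-in = []
Stmt 3 'z = 9 + 0': DEAD (z not in live set ['v'])
Stmt 4 't = 5 * 0': DEAD (t not in live set ['v'])
Stmt 5 'y = 5 * v': KEEP (y is live); live-in = ['v']
Stmt 6 'return y': KEEP (return); live-in = ['y']
Removed statement numbers: [1, 3, 4]
Surviving IR:
  v = 1
  y = 5 * v
  return y

Answer: 1 3 4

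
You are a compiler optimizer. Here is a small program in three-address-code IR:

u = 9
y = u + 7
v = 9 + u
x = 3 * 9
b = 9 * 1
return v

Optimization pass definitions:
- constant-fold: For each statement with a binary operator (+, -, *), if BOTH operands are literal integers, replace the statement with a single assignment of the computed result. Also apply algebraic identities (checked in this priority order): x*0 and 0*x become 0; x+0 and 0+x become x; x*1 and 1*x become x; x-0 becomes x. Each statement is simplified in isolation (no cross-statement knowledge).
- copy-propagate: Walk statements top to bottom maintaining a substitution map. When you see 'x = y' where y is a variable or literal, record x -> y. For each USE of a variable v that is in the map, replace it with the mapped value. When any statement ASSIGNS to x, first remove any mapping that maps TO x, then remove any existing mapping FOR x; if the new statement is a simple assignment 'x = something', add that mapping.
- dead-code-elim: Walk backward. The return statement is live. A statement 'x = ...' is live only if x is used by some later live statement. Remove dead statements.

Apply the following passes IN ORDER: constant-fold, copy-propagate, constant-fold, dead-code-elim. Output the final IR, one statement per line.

Answer: v = 18
return v

Derivation:
Initial IR:
  u = 9
  y = u + 7
  v = 9 + u
  x = 3 * 9
  b = 9 * 1
  return v
After constant-fold (6 stmts):
  u = 9
  y = u + 7
  v = 9 + u
  x = 27
  b = 9
  return v
After copy-propagate (6 stmts):
  u = 9
  y = 9 + 7
  v = 9 + 9
  x = 27
  b = 9
  return v
After constant-fold (6 stmts):
  u = 9
  y = 16
  v = 18
  x = 27
  b = 9
  return v
After dead-code-elim (2 stmts):
  v = 18
  return v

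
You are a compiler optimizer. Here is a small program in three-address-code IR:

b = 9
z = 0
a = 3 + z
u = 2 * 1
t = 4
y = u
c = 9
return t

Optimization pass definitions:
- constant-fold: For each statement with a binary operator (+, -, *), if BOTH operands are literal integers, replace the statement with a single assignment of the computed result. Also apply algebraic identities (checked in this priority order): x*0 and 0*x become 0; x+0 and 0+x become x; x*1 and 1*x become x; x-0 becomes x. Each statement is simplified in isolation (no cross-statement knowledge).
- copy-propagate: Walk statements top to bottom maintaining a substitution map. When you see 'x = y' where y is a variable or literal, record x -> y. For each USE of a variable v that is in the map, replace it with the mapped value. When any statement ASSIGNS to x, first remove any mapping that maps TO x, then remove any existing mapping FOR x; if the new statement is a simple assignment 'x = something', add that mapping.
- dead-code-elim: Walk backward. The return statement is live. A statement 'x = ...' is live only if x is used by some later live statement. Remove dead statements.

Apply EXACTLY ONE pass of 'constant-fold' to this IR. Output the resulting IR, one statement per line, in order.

Applying constant-fold statement-by-statement:
  [1] b = 9  (unchanged)
  [2] z = 0  (unchanged)
  [3] a = 3 + z  (unchanged)
  [4] u = 2 * 1  -> u = 2
  [5] t = 4  (unchanged)
  [6] y = u  (unchanged)
  [7] c = 9  (unchanged)
  [8] return t  (unchanged)
Result (8 stmts):
  b = 9
  z = 0
  a = 3 + z
  u = 2
  t = 4
  y = u
  c = 9
  return t

Answer: b = 9
z = 0
a = 3 + z
u = 2
t = 4
y = u
c = 9
return t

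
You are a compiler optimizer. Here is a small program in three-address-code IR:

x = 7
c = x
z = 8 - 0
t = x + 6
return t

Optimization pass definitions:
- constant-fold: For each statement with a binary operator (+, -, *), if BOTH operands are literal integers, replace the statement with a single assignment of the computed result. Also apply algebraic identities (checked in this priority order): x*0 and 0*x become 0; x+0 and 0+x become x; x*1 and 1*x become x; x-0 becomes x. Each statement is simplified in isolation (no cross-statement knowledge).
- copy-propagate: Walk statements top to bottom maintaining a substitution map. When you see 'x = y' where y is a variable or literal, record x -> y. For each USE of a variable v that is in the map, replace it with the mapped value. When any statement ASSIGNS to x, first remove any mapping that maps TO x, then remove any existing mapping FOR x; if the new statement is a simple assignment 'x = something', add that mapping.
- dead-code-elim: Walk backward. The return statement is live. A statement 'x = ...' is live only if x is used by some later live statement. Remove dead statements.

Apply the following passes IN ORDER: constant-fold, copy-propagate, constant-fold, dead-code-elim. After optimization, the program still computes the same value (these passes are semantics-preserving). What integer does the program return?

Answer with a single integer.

Answer: 13

Derivation:
Initial IR:
  x = 7
  c = x
  z = 8 - 0
  t = x + 6
  return t
After constant-fold (5 stmts):
  x = 7
  c = x
  z = 8
  t = x + 6
  return t
After copy-propagate (5 stmts):
  x = 7
  c = 7
  z = 8
  t = 7 + 6
  return t
After constant-fold (5 stmts):
  x = 7
  c = 7
  z = 8
  t = 13
  return t
After dead-code-elim (2 stmts):
  t = 13
  return t
Evaluate:
  x = 7  =>  x = 7
  c = x  =>  c = 7
  z = 8 - 0  =>  z = 8
  t = x + 6  =>  t = 13
  return t = 13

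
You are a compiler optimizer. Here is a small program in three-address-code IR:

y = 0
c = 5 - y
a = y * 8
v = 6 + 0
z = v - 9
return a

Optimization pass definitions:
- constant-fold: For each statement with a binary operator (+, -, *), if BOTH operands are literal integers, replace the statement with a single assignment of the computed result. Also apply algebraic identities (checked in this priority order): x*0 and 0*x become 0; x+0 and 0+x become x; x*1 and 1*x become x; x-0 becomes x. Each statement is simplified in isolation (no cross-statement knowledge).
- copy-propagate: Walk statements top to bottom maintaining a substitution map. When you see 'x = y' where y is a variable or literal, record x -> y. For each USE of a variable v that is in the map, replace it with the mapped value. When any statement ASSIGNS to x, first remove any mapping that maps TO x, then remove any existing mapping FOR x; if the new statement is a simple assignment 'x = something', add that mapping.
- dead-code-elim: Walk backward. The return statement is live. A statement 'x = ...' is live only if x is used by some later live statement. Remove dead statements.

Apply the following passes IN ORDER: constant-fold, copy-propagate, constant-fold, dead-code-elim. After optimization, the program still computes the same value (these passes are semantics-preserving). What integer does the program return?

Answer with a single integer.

Answer: 0

Derivation:
Initial IR:
  y = 0
  c = 5 - y
  a = y * 8
  v = 6 + 0
  z = v - 9
  return a
After constant-fold (6 stmts):
  y = 0
  c = 5 - y
  a = y * 8
  v = 6
  z = v - 9
  return a
After copy-propagate (6 stmts):
  y = 0
  c = 5 - 0
  a = 0 * 8
  v = 6
  z = 6 - 9
  return a
After constant-fold (6 stmts):
  y = 0
  c = 5
  a = 0
  v = 6
  z = -3
  return a
After dead-code-elim (2 stmts):
  a = 0
  return a
Evaluate:
  y = 0  =>  y = 0
  c = 5 - y  =>  c = 5
  a = y * 8  =>  a = 0
  v = 6 + 0  =>  v = 6
  z = v - 9  =>  z = -3
  return a = 0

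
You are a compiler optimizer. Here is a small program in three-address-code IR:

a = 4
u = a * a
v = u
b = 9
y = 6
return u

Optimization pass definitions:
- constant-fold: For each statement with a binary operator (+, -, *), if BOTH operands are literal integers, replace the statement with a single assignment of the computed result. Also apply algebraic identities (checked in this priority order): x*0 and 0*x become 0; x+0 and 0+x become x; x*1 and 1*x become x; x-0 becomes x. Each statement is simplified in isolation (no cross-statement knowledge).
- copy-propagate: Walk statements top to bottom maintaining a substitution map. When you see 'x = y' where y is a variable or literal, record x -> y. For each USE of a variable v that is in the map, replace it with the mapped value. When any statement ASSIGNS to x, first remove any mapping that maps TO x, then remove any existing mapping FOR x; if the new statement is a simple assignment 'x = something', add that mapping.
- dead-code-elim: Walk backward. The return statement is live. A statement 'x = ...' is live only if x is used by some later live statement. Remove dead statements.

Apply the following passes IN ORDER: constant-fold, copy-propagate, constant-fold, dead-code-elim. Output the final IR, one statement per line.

Initial IR:
  a = 4
  u = a * a
  v = u
  b = 9
  y = 6
  return u
After constant-fold (6 stmts):
  a = 4
  u = a * a
  v = u
  b = 9
  y = 6
  return u
After copy-propagate (6 stmts):
  a = 4
  u = 4 * 4
  v = u
  b = 9
  y = 6
  return u
After constant-fold (6 stmts):
  a = 4
  u = 16
  v = u
  b = 9
  y = 6
  return u
After dead-code-elim (2 stmts):
  u = 16
  return u

Answer: u = 16
return u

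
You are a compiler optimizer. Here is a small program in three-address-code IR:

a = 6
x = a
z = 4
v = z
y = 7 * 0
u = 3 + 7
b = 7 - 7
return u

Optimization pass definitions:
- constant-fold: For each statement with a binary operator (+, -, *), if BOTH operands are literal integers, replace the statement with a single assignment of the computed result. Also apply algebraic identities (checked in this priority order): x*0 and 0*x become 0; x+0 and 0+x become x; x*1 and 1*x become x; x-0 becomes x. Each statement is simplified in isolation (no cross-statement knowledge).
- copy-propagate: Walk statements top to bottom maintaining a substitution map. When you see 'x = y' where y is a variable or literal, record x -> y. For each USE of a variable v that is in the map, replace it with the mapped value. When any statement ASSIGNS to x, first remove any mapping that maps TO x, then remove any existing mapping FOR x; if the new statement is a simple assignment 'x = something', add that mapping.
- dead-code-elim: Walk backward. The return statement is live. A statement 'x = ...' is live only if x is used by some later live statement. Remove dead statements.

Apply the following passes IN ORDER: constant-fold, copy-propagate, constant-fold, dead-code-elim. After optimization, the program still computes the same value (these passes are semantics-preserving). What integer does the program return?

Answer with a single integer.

Initial IR:
  a = 6
  x = a
  z = 4
  v = z
  y = 7 * 0
  u = 3 + 7
  b = 7 - 7
  return u
After constant-fold (8 stmts):
  a = 6
  x = a
  z = 4
  v = z
  y = 0
  u = 10
  b = 0
  return u
After copy-propagate (8 stmts):
  a = 6
  x = 6
  z = 4
  v = 4
  y = 0
  u = 10
  b = 0
  return 10
After constant-fold (8 stmts):
  a = 6
  x = 6
  z = 4
  v = 4
  y = 0
  u = 10
  b = 0
  return 10
After dead-code-elim (1 stmts):
  return 10
Evaluate:
  a = 6  =>  a = 6
  x = a  =>  x = 6
  z = 4  =>  z = 4
  v = z  =>  v = 4
  y = 7 * 0  =>  y = 0
  u = 3 + 7  =>  u = 10
  b = 7 - 7  =>  b = 0
  return u = 10

Answer: 10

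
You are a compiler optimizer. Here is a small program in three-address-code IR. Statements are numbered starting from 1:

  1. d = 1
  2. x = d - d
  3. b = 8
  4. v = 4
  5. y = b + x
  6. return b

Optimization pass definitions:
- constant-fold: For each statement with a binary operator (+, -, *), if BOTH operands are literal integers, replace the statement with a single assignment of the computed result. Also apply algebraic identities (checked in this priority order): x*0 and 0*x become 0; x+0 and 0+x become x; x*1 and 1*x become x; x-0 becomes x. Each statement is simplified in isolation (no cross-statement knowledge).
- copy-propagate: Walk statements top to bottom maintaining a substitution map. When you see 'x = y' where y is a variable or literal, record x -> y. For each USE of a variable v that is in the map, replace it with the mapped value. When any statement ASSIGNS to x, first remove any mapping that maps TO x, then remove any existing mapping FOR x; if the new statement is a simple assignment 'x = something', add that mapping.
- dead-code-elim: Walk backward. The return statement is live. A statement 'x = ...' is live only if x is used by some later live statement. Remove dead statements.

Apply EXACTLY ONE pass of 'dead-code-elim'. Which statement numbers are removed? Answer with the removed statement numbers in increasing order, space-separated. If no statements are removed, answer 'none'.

Backward liveness scan:
Stmt 1 'd = 1': DEAD (d not in live set [])
Stmt 2 'x = d - d': DEAD (x not in live set [])
Stmt 3 'b = 8': KEEP (b is live); live-in = []
Stmt 4 'v = 4': DEAD (v not in live set ['b'])
Stmt 5 'y = b + x': DEAD (y not in live set ['b'])
Stmt 6 'return b': KEEP (return); live-in = ['b']
Removed statement numbers: [1, 2, 4, 5]
Surviving IR:
  b = 8
  return b

Answer: 1 2 4 5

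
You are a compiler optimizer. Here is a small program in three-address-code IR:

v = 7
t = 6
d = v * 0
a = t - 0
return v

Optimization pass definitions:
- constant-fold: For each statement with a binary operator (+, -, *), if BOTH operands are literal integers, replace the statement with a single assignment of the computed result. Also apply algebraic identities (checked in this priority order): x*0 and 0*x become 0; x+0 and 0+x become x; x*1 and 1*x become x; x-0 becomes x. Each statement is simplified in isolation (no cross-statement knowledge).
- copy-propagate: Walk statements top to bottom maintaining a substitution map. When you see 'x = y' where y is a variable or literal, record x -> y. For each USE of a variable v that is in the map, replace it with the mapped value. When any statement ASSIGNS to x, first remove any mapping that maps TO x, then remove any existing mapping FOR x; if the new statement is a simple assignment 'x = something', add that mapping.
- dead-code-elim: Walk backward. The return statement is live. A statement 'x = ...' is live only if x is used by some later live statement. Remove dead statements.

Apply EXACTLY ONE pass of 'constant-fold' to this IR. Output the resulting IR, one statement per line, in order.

Answer: v = 7
t = 6
d = 0
a = t
return v

Derivation:
Applying constant-fold statement-by-statement:
  [1] v = 7  (unchanged)
  [2] t = 6  (unchanged)
  [3] d = v * 0  -> d = 0
  [4] a = t - 0  -> a = t
  [5] return v  (unchanged)
Result (5 stmts):
  v = 7
  t = 6
  d = 0
  a = t
  return v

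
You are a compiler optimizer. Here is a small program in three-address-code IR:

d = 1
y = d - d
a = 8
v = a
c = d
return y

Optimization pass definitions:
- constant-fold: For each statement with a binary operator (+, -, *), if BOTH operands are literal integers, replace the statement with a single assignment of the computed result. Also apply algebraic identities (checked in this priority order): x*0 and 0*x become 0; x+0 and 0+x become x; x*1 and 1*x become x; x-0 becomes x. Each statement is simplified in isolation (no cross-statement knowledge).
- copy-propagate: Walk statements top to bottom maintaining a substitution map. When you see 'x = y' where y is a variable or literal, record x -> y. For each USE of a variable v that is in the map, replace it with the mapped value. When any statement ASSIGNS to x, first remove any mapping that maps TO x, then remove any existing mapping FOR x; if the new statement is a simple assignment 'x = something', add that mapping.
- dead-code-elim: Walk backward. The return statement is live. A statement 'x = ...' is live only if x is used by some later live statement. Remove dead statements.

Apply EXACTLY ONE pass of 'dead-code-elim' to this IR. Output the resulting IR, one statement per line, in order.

Answer: d = 1
y = d - d
return y

Derivation:
Applying dead-code-elim statement-by-statement:
  [6] return y  -> KEEP (return); live=['y']
  [5] c = d  -> DEAD (c not live)
  [4] v = a  -> DEAD (v not live)
  [3] a = 8  -> DEAD (a not live)
  [2] y = d - d  -> KEEP; live=['d']
  [1] d = 1  -> KEEP; live=[]
Result (3 stmts):
  d = 1
  y = d - d
  return y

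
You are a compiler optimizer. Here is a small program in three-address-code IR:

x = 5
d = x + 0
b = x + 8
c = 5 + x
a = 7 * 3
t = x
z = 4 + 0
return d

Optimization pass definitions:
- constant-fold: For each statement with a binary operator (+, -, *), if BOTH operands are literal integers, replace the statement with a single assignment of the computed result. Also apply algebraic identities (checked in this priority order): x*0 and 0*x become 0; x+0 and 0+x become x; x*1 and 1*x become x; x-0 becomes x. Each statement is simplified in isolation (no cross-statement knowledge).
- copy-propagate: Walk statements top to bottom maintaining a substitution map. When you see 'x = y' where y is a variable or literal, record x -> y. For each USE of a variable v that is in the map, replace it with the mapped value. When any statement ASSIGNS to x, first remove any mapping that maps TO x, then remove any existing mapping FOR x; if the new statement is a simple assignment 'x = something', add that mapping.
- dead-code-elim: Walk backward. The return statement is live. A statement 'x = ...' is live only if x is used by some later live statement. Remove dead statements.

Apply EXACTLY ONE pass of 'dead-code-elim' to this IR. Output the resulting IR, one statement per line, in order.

Answer: x = 5
d = x + 0
return d

Derivation:
Applying dead-code-elim statement-by-statement:
  [8] return d  -> KEEP (return); live=['d']
  [7] z = 4 + 0  -> DEAD (z not live)
  [6] t = x  -> DEAD (t not live)
  [5] a = 7 * 3  -> DEAD (a not live)
  [4] c = 5 + x  -> DEAD (c not live)
  [3] b = x + 8  -> DEAD (b not live)
  [2] d = x + 0  -> KEEP; live=['x']
  [1] x = 5  -> KEEP; live=[]
Result (3 stmts):
  x = 5
  d = x + 0
  return d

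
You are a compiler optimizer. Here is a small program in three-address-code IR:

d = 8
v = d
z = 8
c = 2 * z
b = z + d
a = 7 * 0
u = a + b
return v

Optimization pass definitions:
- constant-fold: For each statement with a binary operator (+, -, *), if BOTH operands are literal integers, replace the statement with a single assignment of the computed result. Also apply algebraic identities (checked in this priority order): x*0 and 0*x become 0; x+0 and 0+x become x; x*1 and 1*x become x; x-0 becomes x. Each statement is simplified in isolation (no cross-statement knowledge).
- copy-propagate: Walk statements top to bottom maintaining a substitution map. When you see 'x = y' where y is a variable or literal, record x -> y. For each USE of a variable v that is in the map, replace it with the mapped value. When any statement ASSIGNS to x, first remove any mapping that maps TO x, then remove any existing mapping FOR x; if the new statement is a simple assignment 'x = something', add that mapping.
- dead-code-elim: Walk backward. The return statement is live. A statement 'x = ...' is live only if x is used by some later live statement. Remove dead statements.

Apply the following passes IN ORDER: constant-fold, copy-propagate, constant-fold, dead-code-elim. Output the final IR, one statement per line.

Answer: return 8

Derivation:
Initial IR:
  d = 8
  v = d
  z = 8
  c = 2 * z
  b = z + d
  a = 7 * 0
  u = a + b
  return v
After constant-fold (8 stmts):
  d = 8
  v = d
  z = 8
  c = 2 * z
  b = z + d
  a = 0
  u = a + b
  return v
After copy-propagate (8 stmts):
  d = 8
  v = 8
  z = 8
  c = 2 * 8
  b = 8 + 8
  a = 0
  u = 0 + b
  return 8
After constant-fold (8 stmts):
  d = 8
  v = 8
  z = 8
  c = 16
  b = 16
  a = 0
  u = b
  return 8
After dead-code-elim (1 stmts):
  return 8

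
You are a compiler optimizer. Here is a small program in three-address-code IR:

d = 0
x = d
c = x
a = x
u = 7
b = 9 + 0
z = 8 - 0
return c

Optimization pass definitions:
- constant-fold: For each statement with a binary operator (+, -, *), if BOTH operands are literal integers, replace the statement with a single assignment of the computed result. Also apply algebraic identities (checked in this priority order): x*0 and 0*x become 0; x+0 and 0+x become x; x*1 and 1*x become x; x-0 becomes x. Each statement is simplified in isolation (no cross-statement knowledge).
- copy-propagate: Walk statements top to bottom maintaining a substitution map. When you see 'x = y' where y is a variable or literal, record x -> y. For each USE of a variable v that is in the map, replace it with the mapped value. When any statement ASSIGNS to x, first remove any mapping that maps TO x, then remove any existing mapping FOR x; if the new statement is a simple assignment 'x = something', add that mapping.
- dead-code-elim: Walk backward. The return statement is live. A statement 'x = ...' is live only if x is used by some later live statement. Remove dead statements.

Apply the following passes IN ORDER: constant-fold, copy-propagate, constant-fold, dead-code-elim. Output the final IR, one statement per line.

Answer: return 0

Derivation:
Initial IR:
  d = 0
  x = d
  c = x
  a = x
  u = 7
  b = 9 + 0
  z = 8 - 0
  return c
After constant-fold (8 stmts):
  d = 0
  x = d
  c = x
  a = x
  u = 7
  b = 9
  z = 8
  return c
After copy-propagate (8 stmts):
  d = 0
  x = 0
  c = 0
  a = 0
  u = 7
  b = 9
  z = 8
  return 0
After constant-fold (8 stmts):
  d = 0
  x = 0
  c = 0
  a = 0
  u = 7
  b = 9
  z = 8
  return 0
After dead-code-elim (1 stmts):
  return 0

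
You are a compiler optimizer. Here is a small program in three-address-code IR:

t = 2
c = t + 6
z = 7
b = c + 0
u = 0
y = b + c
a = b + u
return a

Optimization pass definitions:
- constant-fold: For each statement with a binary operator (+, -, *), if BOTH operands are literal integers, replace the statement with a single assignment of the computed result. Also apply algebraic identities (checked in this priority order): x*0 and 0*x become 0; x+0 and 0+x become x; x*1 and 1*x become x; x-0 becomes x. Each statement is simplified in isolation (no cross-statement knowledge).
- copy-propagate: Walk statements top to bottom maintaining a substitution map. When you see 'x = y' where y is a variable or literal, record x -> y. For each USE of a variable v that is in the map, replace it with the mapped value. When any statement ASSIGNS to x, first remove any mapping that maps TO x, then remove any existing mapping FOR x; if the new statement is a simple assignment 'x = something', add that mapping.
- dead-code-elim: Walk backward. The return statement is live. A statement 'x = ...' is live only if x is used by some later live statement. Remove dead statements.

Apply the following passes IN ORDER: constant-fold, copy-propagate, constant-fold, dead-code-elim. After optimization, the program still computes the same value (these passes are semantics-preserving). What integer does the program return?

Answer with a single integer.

Initial IR:
  t = 2
  c = t + 6
  z = 7
  b = c + 0
  u = 0
  y = b + c
  a = b + u
  return a
After constant-fold (8 stmts):
  t = 2
  c = t + 6
  z = 7
  b = c
  u = 0
  y = b + c
  a = b + u
  return a
After copy-propagate (8 stmts):
  t = 2
  c = 2 + 6
  z = 7
  b = c
  u = 0
  y = c + c
  a = c + 0
  return a
After constant-fold (8 stmts):
  t = 2
  c = 8
  z = 7
  b = c
  u = 0
  y = c + c
  a = c
  return a
After dead-code-elim (3 stmts):
  c = 8
  a = c
  return a
Evaluate:
  t = 2  =>  t = 2
  c = t + 6  =>  c = 8
  z = 7  =>  z = 7
  b = c + 0  =>  b = 8
  u = 0  =>  u = 0
  y = b + c  =>  y = 16
  a = b + u  =>  a = 8
  return a = 8

Answer: 8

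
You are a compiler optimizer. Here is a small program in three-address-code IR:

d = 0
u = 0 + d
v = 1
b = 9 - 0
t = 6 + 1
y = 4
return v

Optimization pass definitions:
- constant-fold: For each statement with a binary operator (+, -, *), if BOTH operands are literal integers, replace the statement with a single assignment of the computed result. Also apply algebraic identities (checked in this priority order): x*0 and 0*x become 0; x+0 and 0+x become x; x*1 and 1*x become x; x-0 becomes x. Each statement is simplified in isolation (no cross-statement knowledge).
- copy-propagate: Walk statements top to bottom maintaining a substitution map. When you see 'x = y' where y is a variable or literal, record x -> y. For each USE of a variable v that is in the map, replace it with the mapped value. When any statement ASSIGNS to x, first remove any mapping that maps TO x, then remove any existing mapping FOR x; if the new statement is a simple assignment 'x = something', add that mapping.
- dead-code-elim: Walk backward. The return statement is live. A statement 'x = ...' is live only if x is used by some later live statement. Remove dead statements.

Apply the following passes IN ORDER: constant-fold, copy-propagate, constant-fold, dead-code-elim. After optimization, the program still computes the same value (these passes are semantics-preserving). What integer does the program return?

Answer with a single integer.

Initial IR:
  d = 0
  u = 0 + d
  v = 1
  b = 9 - 0
  t = 6 + 1
  y = 4
  return v
After constant-fold (7 stmts):
  d = 0
  u = d
  v = 1
  b = 9
  t = 7
  y = 4
  return v
After copy-propagate (7 stmts):
  d = 0
  u = 0
  v = 1
  b = 9
  t = 7
  y = 4
  return 1
After constant-fold (7 stmts):
  d = 0
  u = 0
  v = 1
  b = 9
  t = 7
  y = 4
  return 1
After dead-code-elim (1 stmts):
  return 1
Evaluate:
  d = 0  =>  d = 0
  u = 0 + d  =>  u = 0
  v = 1  =>  v = 1
  b = 9 - 0  =>  b = 9
  t = 6 + 1  =>  t = 7
  y = 4  =>  y = 4
  return v = 1

Answer: 1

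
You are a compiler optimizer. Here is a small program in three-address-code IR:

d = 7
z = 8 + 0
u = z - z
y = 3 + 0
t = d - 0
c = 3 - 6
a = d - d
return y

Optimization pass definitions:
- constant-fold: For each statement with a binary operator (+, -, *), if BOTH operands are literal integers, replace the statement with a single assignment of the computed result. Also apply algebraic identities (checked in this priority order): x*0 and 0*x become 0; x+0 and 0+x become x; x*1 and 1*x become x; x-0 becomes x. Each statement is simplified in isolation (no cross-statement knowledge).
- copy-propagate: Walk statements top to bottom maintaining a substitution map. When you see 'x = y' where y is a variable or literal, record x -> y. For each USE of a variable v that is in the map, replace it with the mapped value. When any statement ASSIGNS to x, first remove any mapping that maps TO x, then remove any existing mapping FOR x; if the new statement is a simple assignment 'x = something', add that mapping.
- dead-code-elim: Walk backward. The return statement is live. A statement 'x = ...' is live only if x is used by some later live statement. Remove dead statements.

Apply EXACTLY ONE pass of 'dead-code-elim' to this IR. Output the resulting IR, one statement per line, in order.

Applying dead-code-elim statement-by-statement:
  [8] return y  -> KEEP (return); live=['y']
  [7] a = d - d  -> DEAD (a not live)
  [6] c = 3 - 6  -> DEAD (c not live)
  [5] t = d - 0  -> DEAD (t not live)
  [4] y = 3 + 0  -> KEEP; live=[]
  [3] u = z - z  -> DEAD (u not live)
  [2] z = 8 + 0  -> DEAD (z not live)
  [1] d = 7  -> DEAD (d not live)
Result (2 stmts):
  y = 3 + 0
  return y

Answer: y = 3 + 0
return y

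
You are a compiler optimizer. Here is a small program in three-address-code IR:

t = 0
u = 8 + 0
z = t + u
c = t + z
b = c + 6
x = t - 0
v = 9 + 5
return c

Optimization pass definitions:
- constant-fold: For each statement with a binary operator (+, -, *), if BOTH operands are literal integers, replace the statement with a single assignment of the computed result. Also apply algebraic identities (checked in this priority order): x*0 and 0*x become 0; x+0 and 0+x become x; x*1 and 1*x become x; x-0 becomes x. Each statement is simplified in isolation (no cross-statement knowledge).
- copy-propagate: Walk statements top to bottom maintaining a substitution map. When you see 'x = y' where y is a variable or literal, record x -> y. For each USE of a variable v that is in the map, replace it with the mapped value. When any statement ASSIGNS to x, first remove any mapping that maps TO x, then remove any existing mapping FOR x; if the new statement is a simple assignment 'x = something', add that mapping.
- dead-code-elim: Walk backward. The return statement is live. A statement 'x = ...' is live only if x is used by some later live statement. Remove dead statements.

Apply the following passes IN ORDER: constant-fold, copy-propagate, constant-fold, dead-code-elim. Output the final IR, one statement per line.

Answer: z = 8
c = z
return c

Derivation:
Initial IR:
  t = 0
  u = 8 + 0
  z = t + u
  c = t + z
  b = c + 6
  x = t - 0
  v = 9 + 5
  return c
After constant-fold (8 stmts):
  t = 0
  u = 8
  z = t + u
  c = t + z
  b = c + 6
  x = t
  v = 14
  return c
After copy-propagate (8 stmts):
  t = 0
  u = 8
  z = 0 + 8
  c = 0 + z
  b = c + 6
  x = 0
  v = 14
  return c
After constant-fold (8 stmts):
  t = 0
  u = 8
  z = 8
  c = z
  b = c + 6
  x = 0
  v = 14
  return c
After dead-code-elim (3 stmts):
  z = 8
  c = z
  return c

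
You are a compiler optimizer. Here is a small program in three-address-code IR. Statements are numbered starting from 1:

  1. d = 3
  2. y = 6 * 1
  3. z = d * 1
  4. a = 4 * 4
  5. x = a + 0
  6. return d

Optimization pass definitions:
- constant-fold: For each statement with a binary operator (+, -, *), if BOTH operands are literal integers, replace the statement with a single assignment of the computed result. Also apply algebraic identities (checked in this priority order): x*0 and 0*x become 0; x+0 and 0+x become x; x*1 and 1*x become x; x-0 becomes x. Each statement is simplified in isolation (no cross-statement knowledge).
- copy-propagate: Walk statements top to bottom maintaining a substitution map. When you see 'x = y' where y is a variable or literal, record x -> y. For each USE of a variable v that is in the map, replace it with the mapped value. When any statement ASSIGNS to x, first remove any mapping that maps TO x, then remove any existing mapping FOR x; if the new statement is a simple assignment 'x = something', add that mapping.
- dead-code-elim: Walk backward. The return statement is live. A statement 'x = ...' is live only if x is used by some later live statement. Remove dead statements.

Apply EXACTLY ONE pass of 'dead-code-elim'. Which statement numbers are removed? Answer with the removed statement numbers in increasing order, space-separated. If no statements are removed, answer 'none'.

Answer: 2 3 4 5

Derivation:
Backward liveness scan:
Stmt 1 'd = 3': KEEP (d is live); live-in = []
Stmt 2 'y = 6 * 1': DEAD (y not in live set ['d'])
Stmt 3 'z = d * 1': DEAD (z not in live set ['d'])
Stmt 4 'a = 4 * 4': DEAD (a not in live set ['d'])
Stmt 5 'x = a + 0': DEAD (x not in live set ['d'])
Stmt 6 'return d': KEEP (return); live-in = ['d']
Removed statement numbers: [2, 3, 4, 5]
Surviving IR:
  d = 3
  return d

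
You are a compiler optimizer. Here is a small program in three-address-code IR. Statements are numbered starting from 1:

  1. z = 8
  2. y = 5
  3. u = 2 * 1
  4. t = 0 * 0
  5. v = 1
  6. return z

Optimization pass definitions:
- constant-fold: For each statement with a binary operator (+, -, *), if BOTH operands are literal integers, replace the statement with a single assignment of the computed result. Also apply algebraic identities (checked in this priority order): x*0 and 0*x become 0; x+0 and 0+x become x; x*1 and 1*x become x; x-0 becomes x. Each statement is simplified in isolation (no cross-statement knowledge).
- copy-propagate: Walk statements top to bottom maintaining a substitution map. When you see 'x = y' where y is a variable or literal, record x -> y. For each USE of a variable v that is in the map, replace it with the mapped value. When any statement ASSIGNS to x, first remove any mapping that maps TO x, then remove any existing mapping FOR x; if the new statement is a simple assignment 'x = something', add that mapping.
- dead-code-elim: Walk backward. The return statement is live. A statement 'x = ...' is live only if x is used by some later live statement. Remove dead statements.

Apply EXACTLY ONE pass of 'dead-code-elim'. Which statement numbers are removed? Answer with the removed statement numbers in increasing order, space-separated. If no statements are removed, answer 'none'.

Backward liveness scan:
Stmt 1 'z = 8': KEEP (z is live); live-in = []
Stmt 2 'y = 5': DEAD (y not in live set ['z'])
Stmt 3 'u = 2 * 1': DEAD (u not in live set ['z'])
Stmt 4 't = 0 * 0': DEAD (t not in live set ['z'])
Stmt 5 'v = 1': DEAD (v not in live set ['z'])
Stmt 6 'return z': KEEP (return); live-in = ['z']
Removed statement numbers: [2, 3, 4, 5]
Surviving IR:
  z = 8
  return z

Answer: 2 3 4 5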